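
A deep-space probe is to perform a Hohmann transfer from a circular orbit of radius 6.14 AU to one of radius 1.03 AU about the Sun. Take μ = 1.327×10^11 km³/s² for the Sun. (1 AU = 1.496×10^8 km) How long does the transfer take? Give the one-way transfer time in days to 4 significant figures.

t = 1240 days

In km: r₁ = 6.14 × 1.496×10^8 = 9.18544×10^8 km; r₂ = 1.03 × 1.496×10^8 = 1.54088×10^8 km.
Semi-major axis of the transfer orbit: a_t = (9.18544×10^8 + 1.54088×10^8)/2 = 5.36316×10^8 km.
Half the transfer-orbit period gives t = π√(a_t³/μ) = 1.071×10^8 s.
Converting: 1.071×10^8 s ÷ 86400 s/day = 1240 days.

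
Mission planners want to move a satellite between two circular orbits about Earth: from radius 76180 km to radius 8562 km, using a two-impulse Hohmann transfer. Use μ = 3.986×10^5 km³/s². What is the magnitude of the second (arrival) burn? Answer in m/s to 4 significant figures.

Transfer-ellipse semi-major axis a_t = (r₁ + r₂)/2 = (76180 + 8562)/2 = 42371 km.
On the circular orbit at r = 8562 km, v_c = √(μ/r) = 6.823 km/s.
Vis-viva on the transfer ellipse at r = 8562 km gives v_t = √[μ(2/r − 1/a_t)] = 9.149 km/s.
Δv₂ = |v_t − v_c| = |9.149 − 6.823| = 2.326 km/s.

Δv₂ = 2326 m/s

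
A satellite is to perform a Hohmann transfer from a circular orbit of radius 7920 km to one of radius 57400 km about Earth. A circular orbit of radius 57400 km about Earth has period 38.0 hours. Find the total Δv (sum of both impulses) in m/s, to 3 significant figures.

Δv = 3650 m/s

From Kepler's third law T² = 4π²r³/μ at r = 57400 km, T = 38.0 hours = 38.0 × 3600 s = 1.368×10^5 s: μ = 4π²r³/T² = 3.98954×10^5 km³/s².
The Hohmann ellipse has a_t = (r₁ + r₂)/2 = 32660 km.
At r₁ the circular-orbit speed is v₁ = √(μ/r₁) = 7.097 km/s.
On the transfer ellipse at r₁, vis-viva equation gives v_p = √[μ(2/r₁ − 1/a_t)] = 9.409 km/s.
First burn Δv₁ = |v_p − v₁| = 2.312 km/s.
At r₂, v₂ = √(μ/r₂) = 2.636 km/s.
Transfer-orbit speed at r₂: v_a = √[μ(2/r₂ − 1/a_t)] = 1.298 km/s.
Second burn Δv₂ = |v₂ − v_a| = 1.338 km/s.
Δv = Δv₁ + Δv₂ = 2.312 + 1.338 = 3.650 km/s.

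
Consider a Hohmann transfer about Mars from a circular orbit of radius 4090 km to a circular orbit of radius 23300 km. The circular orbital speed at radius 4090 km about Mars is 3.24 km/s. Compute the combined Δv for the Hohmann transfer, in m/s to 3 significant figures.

From the circular-orbit relation v² = μ/r at r = 4090 km: μ = v²r = (3.24)² × 4090 = 42935.2 km³/s².
The Hohmann ellipse has a_t = (r₁ + r₂)/2 = 13695 km.
At r₁ the circular-orbit speed is v₁ = √(μ/r₁) = 3.2400 km/s.
On the transfer ellipse at r₁, vis-viva gives v_p = √[μ(2/r₁ − 1/a_t)] = 4.2261 km/s.
First burn Δv₁ = |v_p − v₁| = 0.9861 km/s.
At r₂, v₂ = √(μ/r₂) = 1.35747 km/s.
Transfer-orbit speed at r₂: v_a = √[μ(2/r₂ − 1/a_t)] = 0.741838 km/s.
Second burn Δv₂ = |v₂ − v_a| = 0.6156 km/s.
Total Δv = Δv₁ + Δv₂ = 1.602 km/s.

Δv = 1600 m/s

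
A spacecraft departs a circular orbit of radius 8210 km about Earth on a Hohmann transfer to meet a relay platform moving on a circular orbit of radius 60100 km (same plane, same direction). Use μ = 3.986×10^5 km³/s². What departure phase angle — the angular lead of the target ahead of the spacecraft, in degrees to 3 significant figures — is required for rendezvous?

φ = 103°

The Hohmann ellipse has a_t = (r₁ + r₂)/2 = 34155 km.
The half-period of the transfer ellipse is t = π√(a_t³/μ) = 31410 s.
Target angular speed ω₂ = √(μ/r₂³) = 4.285×10^-5 rad/s.
Angle swept by the target during transfer: ω₂·t = 1.346 rad = 77.12°.
Arrival is 180° from departure on the ellipse, so φ = 180° − 77.12° = 103°.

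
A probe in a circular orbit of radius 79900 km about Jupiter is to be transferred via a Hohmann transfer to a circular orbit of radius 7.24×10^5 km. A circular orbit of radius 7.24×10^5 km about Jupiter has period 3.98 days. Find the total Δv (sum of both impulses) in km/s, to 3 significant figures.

Δv = 21.0 km/s

From Kepler's third law T² = 4π²r³/μ at r = 7.24×10^5 km, T = 3.98 days = 3.98 × 86400 s = 3.43872×10^5 s: μ = 4π²r³/T² = 1.26702×10^8 km³/s².
The Hohmann ellipse has a_t = (r₁ + r₂)/2 = 4.0195×10^5 km.
Circular speed at r₁: v₁ = √(μ/r₁) = √(1.26702×10^8/79900) = 39.82 km/s.
Transfer-orbit speed at r₁ (vis-viva equation): v_p = √[μ(2/r₁ − 1/a_t)] = 53.44 km/s.
First burn Δv₁ = |v_p − v₁| = 13.62 km/s.
At r₂, v₂ = √(μ/r₂) = 13.229 km/s.
Transfer-orbit speed at r₂: v_a = √[μ(2/r₂ − 1/a_t)] = 5.8981 km/s.
Second burn Δv₂ = |v₂ − v_a| = 7.331 km/s.
Δv = Δv₁ + Δv₂ = 13.62 + 7.331 = 20.95 km/s.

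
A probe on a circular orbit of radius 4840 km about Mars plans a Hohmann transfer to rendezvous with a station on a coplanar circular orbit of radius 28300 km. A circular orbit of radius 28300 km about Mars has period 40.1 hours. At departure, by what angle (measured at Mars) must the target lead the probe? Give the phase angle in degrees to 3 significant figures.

From Kepler's third law T² = 4π²r³/μ at r = 28300 km, T = 40.1 hours = 40.1 × 3600 s = 1.4436×10^5 s: μ = 4π²r³/T² = 42936.4 km³/s².
Transfer-ellipse semi-major axis a_t = (r₁ + r₂)/2 = (4840 + 28300)/2 = 16570 km.
The half-period of the transfer ellipse is t = π√(a_t³/μ) = 32339 s.
Target angular speed ω₂ = √(μ/r₂³) = 4.3524×10^-5 rad/s.
Angle swept by the target during transfer: ω₂·t = 1.4075 rad = 80.64°.
The probe traverses 180° on the transfer ellipse, so the target must lead by 180° − 80.64° = 99.4°.

φ = 99.4°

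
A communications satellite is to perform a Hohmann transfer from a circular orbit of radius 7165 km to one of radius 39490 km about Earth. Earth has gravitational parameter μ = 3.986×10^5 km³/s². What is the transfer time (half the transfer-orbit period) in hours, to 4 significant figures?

t = 4.925 hours

The Hohmann ellipse has a_t = (r₁ + r₂)/2 = 23327.5 km.
Transfer time t = π√(a_t³/μ) = π√((23327.5)³ / 3.986×10^5) = 17730 s.
Converting: 17730 s ÷ 3600 s/hour = 4.925 hours.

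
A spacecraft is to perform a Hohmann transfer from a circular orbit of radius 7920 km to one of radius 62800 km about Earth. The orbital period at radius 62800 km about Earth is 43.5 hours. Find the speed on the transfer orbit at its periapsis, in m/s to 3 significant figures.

From Kepler's third law T² = 4π²r³/μ at r = 62800 km, T = 43.5 hours = 43.5 × 3600 s = 1.566×10^5 s: μ = 4π²r³/T² = 3.98708×10^5 km³/s².
Semi-major axis of the transfer orbit: a_t = (7920 + 62800)/2 = 35360 km.
The periapsis of the transfer ellipse is at r = 7920 km.
Applying v² = μ(2/r − 1/a_t): v = 9.456 km/s.

v = 9460 m/s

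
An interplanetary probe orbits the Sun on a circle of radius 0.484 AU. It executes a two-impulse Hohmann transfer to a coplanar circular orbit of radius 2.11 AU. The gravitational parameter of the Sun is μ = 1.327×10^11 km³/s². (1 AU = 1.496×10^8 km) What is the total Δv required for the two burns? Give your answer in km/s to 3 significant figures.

Δv = 19.8 km/s

In km: r₁ = 0.484 × 1.496×10^8 = 7.24064×10^7 km; r₂ = 2.11 × 1.496×10^8 = 3.15656×10^8 km.
Transfer-ellipse semi-major axis a_t = (r₁ + r₂)/2 = (7.24064×10^7 + 3.15656×10^8)/2 = 1.940312×10^8 km.
At r₁ the circular-orbit speed is v₁ = √(μ/r₁) = 42.81 km/s.
Transfer-orbit speed at r₁ (v² = μ(2/r − 1/a)): v_p = √[μ(2/r₁ − 1/a_t)] = 54.60 km/s.
First burn Δv₁ = |v_p − v₁| = 11.79 km/s.
Circular speed at r₂: v₂ = √(μ/r₂) = 20.5035 km/s.
Transfer-orbit speed at r₂: v_a = √[μ(2/r₂ − 1/a_t)] = 12.5251 km/s.
Second burn Δv₂ = |v₂ − v_a| = 7.978 km/s.
Δv = Δv₁ + Δv₂ = 11.79 + 7.978 = 19.77 km/s.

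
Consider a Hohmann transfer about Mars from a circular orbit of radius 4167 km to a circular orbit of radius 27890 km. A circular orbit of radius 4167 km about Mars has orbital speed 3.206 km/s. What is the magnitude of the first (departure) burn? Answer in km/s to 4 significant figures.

From the circular-orbit relation v² = μ/r at r = 4167 km: μ = v²r = (3.206)² × 4167 = 42830.2 km³/s².
Transfer-ellipse semi-major axis a_t = (r₁ + r₂)/2 = (4167 + 27890)/2 = 16028.5 km.
On the circular orbit at r = 4167 km, v_c = √(μ/r) = 3.206 km/s.
Vis-viva on the transfer ellipse at r = 4167 km gives v_t = √[μ(2/r − 1/a_t)] = 4.229 km/s.
Δv₁ = |v_t − v_c| = |4.229 − 3.206| = 1.023 km/s.

Δv₁ = 1.023 km/s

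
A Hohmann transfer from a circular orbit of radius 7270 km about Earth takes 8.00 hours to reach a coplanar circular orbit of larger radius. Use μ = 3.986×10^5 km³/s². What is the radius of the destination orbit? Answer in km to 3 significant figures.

Transfer time t = 8.00 hours = 28800 s, and t = π√(a_t³/μ).
So a_t = (μ t²/π²)^(1/3) = (3.986×10^5 × (28800)² / π²)^(1/3) = 32236 km.
Since a_t = (r₁ + r₂)/2, r₂ = 2a_t − r₁ = 2×32236 − 7270 = 57202 km.

r₂ = 57200 km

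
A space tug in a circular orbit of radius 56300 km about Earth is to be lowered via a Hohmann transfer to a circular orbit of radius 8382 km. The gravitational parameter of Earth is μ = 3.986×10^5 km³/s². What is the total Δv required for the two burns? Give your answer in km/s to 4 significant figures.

Δv = 3.509 km/s

Transfer-ellipse semi-major axis a_t = (r₁ + r₂)/2 = (56300 + 8382)/2 = 32341 km.
At r₁ the circular-orbit speed is v₁ = √(μ/r₁) = 2.661 km/s.
Transfer-orbit speed at r₁ (vis-viva equation): v_a = √[μ(2/r₁ − 1/a_t)] = 1.355 km/s.
First burn Δv₁ = |v_a − v₁| = 1.306 km/s.
At r₂, v₂ = √(μ/r₂) = 6.896 km/s.
Transfer-orbit speed at r₂: v_p = √[μ(2/r₂ − 1/a_t)] = 9.099 km/s.
Second burn Δv₂ = |v₂ − v_p| = 2.203 km/s.
Total Δv = Δv₁ + Δv₂ = 3.509 km/s.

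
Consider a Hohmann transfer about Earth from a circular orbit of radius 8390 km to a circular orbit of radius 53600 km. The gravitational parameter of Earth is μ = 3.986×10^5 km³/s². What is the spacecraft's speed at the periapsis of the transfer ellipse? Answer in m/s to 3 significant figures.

v = 9060 m/s

The Hohmann ellipse has a_t = (r₁ + r₂)/2 = 30995 km.
At periapsis, r = 8390 km.
Vis-viva: v = √[μ(2/r − 1/a_t)] = √[3.986×10^5 × (2/8390 − 1/30995)] = 9.064 km/s.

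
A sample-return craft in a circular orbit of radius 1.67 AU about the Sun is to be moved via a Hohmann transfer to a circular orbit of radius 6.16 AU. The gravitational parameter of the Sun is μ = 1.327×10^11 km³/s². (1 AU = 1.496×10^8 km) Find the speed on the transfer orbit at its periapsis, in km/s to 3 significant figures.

In km: r₁ = 1.67 × 1.496×10^8 = 2.49832×10^8 km; r₂ = 6.16 × 1.496×10^8 = 9.21536×10^8 km.
Semi-major axis of the transfer orbit: a_t = (2.49832×10^8 + 9.21536×10^8)/2 = 5.85684×10^8 km.
The periapsis of the transfer ellipse is at r = 2.49832×10^8 km.
Applying v² = μ(2/r − 1/a_t): v = 28.91 km/s.

v = 28.9 km/s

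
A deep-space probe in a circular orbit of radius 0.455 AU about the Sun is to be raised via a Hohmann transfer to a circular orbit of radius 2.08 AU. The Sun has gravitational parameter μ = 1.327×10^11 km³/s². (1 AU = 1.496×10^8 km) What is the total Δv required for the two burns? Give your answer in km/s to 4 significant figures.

Δv = 20.69 km/s

In km: r₁ = 0.455 × 1.496×10^8 = 6.8068×10^7 km; r₂ = 2.08 × 1.496×10^8 = 3.11168×10^8 km.
The Hohmann ellipse has a_t = (r₁ + r₂)/2 = 1.89618×10^8 km.
At r₁ the circular-orbit speed is v₁ = √(μ/r₁) = 44.15 km/s.
Transfer-orbit speed at r₁ (v² = μ(2/r − 1/a)): v_p = √[μ(2/r₁ − 1/a_t)] = 56.56 km/s.
First burn Δv₁ = |v_p − v₁| = 12.41 km/s.
Circular speed at r₂: v₂ = √(μ/r₂) = 20.651 km/s.
Transfer-orbit speed at r₂: v_a = √[μ(2/r₂ − 1/a_t)] = 12.373 km/s.
Second burn Δv₂ = |v₂ − v_a| = 8.278 km/s.
Total Δv = Δv₁ + Δv₂ = 20.69 km/s.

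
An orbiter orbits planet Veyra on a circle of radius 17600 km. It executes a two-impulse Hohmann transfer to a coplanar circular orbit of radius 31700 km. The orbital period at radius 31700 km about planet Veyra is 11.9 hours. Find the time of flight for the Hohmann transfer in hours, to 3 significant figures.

t = 4.08 hours

From Kepler's third law T² = 4π²r³/μ at r = 31700 km, T = 11.9 hours = 11.9 × 3600 s = 42840 s: μ = 4π²r³/T² = 6.85234×10^5 km³/s².
Transfer-ellipse semi-major axis a_t = (r₁ + r₂)/2 = (17600 + 31700)/2 = 24650 km.
By Kepler's third law the transfer-orbit period is T = 2π√(a_t³/μ), so t = T/2 = 14690 s.
Converting: 14690 s ÷ 3600 s/hour = 4.08 hours.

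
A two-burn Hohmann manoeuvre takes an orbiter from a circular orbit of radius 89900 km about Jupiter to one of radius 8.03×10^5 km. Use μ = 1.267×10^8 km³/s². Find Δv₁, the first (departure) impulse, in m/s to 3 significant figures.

Semi-major axis of the transfer orbit: a_t = (89900 + 8.030×10^5)/2 = 4.4645×10^5 km.
Circular speed at r = 89900 km: v_c = √(μ/r) = 37.54 km/s.
Vis-viva on the transfer ellipse at r = 89900 km gives v_t = √[μ(2/r − 1/a_t)] = 50.35 km/s.
Δv₁ = |v_t − v_c| = |50.35 − 37.54| = 12.81 km/s.

Δv₁ = 12800 m/s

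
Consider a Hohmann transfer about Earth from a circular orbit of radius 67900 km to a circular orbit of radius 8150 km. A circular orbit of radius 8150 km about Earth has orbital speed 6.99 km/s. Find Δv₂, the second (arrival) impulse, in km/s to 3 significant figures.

From the circular-orbit relation v² = μ/r at r = 8150 km: μ = v²r = (6.99)² × 8150 = 3.98210×10^5 km³/s².
The Hohmann ellipse has a_t = (r₁ + r₂)/2 = 38025 km.
Circular speed at r = 8150 km: v_c = √(μ/r) = 6.990 km/s.
Transfer-orbit speed at the same r (vis-viva, a = a_t): v_t = √[μ(2/r − 1/a_t)] = 9.341 km/s.
Δv₂ = |v_t − v_c| = |9.341 − 6.990| = 2.351 km/s.

Δv₂ = 2.35 km/s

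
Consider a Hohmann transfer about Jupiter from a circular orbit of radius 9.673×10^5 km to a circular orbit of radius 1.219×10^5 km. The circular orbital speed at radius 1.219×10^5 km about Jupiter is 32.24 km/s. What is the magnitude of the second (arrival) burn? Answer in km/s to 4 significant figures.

From the circular-orbit relation v² = μ/r at r = 1.219×10^5 km: μ = v²r = (32.24)² × 1.219×10^5 = 1.26705×10^8 km³/s².
Semi-major axis of the transfer orbit: a_t = (9.673×10^5 + 1.219×10^5)/2 = 5.446×10^5 km.
On the circular orbit at r = 1.219×10^5 km, v_c = √(μ/r) = 32.24 km/s.
Vis-viva on the transfer ellipse at r = 1.219×10^5 km gives v_t = √[μ(2/r − 1/a_t)] = 42.97 km/s.
Δv₂ = |v_t − v_c| = |42.97 − 32.24| = 10.73 km/s.

Δv₂ = 10.73 km/s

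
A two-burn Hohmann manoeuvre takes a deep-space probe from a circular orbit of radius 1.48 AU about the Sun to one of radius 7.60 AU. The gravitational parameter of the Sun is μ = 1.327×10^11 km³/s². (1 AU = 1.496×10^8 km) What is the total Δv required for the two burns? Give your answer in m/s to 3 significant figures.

Δv = 11800 m/s

In km: r₁ = 1.48 × 1.496×10^8 = 2.21408×10^8 km; r₂ = 7.60 × 1.496×10^8 = 1.13696×10^9 km.
The Hohmann ellipse has a_t = (r₁ + r₂)/2 = 6.79184×10^8 km.
At r₁ the circular-orbit speed is v₁ = √(μ/r₁) = 24.4815 km/s.
On the transfer ellipse at r₁, vis-viva gives v_p = √[μ(2/r₁ − 1/a_t)] = 31.6751 km/s.
First burn Δv₁ = |v_p − v₁| = 7.194 km/s.
At r₂, v₂ = √(μ/r₂) = 10.803 km/s.
Transfer-orbit speed at r₂: v_a = √[μ(2/r₂ − 1/a_t)] = 6.1683 km/s.
Second burn Δv₂ = |v₂ − v_a| = 4.635 km/s.
Total Δv = Δv₁ + Δv₂ = 11.83 km/s.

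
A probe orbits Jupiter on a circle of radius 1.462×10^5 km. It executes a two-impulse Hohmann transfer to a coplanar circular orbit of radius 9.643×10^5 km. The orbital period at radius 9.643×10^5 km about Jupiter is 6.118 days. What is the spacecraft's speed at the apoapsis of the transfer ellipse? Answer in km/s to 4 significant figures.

From Kepler's third law T² = 4π²r³/μ at r = 9.643×10^5 km, T = 6.118 days = 6.118 × 86400 s = 5.285952×10^5 s: μ = 4π²r³/T² = 1.26692×10^8 km³/s².
Transfer-ellipse semi-major axis a_t = (r₁ + r₂)/2 = (1.462×10^5 + 9.643×10^5)/2 = 5.5525×10^5 km.
The apoapsis of the transfer ellipse is at r = 9.643×10^5 km.
Applying v² = μ(2/r − 1/a_t): v = 5.882 km/s.

v = 5.882 km/s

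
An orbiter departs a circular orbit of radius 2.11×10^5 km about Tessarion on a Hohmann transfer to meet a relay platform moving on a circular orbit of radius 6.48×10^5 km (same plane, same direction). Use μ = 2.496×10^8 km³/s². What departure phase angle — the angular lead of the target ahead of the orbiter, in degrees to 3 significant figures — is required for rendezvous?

φ = 82.9°

The Hohmann ellipse has a_t = (r₁ + r₂)/2 = 4.295×10^5 km.
The half-period of the transfer ellipse is t = π√(a_t³/μ) = 55972 s.
The target's mean motion on its circular orbit is ω₂ = √(μ/r₂³) = 3.0287×10^-5 rad/s.
Angle swept by the target during transfer: ω₂·t = 1.6952 rad = 97.13°.
The orbiter traverses 180° on the transfer ellipse, so the target must lead by 180° − 97.13° = 82.9°.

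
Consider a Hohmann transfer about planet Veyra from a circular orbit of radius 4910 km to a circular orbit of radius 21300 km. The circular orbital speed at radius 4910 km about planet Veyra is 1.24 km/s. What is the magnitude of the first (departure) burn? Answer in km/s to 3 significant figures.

Δv₁ = 0.341 km/s

From the circular-orbit relation v² = μ/r at r = 4910 km: μ = v²r = (1.24)² × 4910 = 7549.62 km³/s².
Semi-major axis of the transfer orbit: a_t = (4910 + 21300)/2 = 13105 km.
Circular speed at r = 4910 km: v_c = √(μ/r) = 1.2400 km/s.
Vis-viva on the transfer ellipse at r = 4910 km gives v_t = √[μ(2/r − 1/a_t)] = 1.5809 km/s.
Δv₁ = |v_t − v_c| = |1.5809 − 1.2400| = 0.3409 km/s.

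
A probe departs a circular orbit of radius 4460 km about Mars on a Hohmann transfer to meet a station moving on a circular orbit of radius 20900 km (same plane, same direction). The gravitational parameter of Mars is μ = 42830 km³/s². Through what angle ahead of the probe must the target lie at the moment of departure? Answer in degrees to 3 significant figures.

φ = 94.9°

Semi-major axis of the transfer orbit: a_t = (4460 + 20900)/2 = 12680 km.
Transfer time t = π√(a_t³/μ) = 21675 s.
Target angular speed ω₂ = √(μ/r₂³) = 6.8494×10^-5 rad/s.
Angle swept by the target during transfer: ω₂·t = 1.4846 rad = 85.06°.
The probe traverses 180° on the transfer ellipse, so the target must lead by 180° − 85.06° = 94.9°.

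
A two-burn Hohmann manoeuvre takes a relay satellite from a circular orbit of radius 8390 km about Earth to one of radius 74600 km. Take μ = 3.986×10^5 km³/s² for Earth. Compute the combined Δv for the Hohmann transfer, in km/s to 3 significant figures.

Δv = 3.62 km/s

Semi-major axis of the transfer orbit: a_t = (8390 + 74600)/2 = 41495 km.
Circular speed at r₁: v₁ = √(μ/r₁) = √(3.986×10^5/8390) = 6.893 km/s.
Transfer-orbit speed at r₁ (vis-viva equation): v_p = √[μ(2/r₁ − 1/a_t)] = 9.242 km/s.
First burn Δv₁ = |v_p − v₁| = 2.349 km/s.
Circular speed at r₂: v₂ = √(μ/r₂) = 2.3115 km/s.
Transfer-orbit speed at r₂: v_a = √[μ(2/r₂ − 1/a_t)] = 1.0394 km/s.
Second burn Δv₂ = |v₂ − v_a| = 1.272 km/s.
Δv = Δv₁ + Δv₂ = 2.349 + 1.272 = 3.621 km/s.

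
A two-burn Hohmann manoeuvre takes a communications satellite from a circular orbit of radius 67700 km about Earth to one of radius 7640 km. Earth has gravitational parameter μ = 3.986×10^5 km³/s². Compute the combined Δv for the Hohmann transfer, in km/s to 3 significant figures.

Transfer-ellipse semi-major axis a_t = (r₁ + r₂)/2 = (67700 + 7640)/2 = 37670 km.
At r₁ the circular-orbit speed is v₁ = √(μ/r₁) = 2.4265 km/s.
Transfer-orbit speed at r₁ (vis-viva equation): v_a = √[μ(2/r₁ − 1/a_t)] = 1.0928 km/s.
First burn Δv₁ = |v_a − v₁| = 1.334 km/s.
At r₂, v₂ = √(μ/r₂) = 7.223 km/s.
Transfer-orbit speed at r₂: v_p = √[μ(2/r₂ − 1/a_t)] = 9.683 km/s.
Second burn Δv₂ = |v₂ − v_p| = 2.460 km/s.
Δv = Δv₁ + Δv₂ = 1.334 + 2.460 = 3.794 km/s.

Δv = 3.79 km/s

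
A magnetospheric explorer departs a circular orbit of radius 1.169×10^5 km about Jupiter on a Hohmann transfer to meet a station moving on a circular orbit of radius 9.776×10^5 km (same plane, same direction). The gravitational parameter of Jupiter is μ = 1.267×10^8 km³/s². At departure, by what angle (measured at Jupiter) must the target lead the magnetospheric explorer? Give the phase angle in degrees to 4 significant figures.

Transfer-ellipse semi-major axis a_t = (r₁ + r₂)/2 = (1.169×10^5 + 9.776×10^5)/2 = 5.4725×10^5 km.
Transfer time t = π√(a_t³/μ) = 1.1299×10^5 s.
Target angular speed ω₂ = √(μ/r₂³) = 1.1645×10^-5 rad/s.
Angle swept by the target during transfer: ω₂·t = 1.3158 rad = 75.39°.
The magnetospheric explorer traverses 180° on the transfer ellipse, so the target must lead by 180° − 75.39° = 104.6°.

φ = 104.6°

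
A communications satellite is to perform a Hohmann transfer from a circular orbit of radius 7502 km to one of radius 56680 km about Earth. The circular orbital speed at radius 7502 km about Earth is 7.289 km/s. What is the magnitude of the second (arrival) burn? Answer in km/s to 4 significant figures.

Δv₂ = 1.370 km/s

From the circular-orbit relation v² = μ/r at r = 7502 km: μ = v²r = (7.289)² × 7502 = 3.98578×10^5 km³/s².
The Hohmann ellipse has a_t = (r₁ + r₂)/2 = 32091 km.
On the circular orbit at r = 56680 km, v_c = √(μ/r) = 2.652 km/s.
Vis-viva on the transfer ellipse at r = 56680 km gives v_t = √[μ(2/r − 1/a_t)] = 1.282 km/s.
Δv₂ = |v_t − v_c| = |1.282 − 2.652| = 1.370 km/s.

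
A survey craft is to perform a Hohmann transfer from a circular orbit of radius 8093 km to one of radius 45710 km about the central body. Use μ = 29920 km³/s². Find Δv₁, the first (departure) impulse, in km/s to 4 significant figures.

The Hohmann ellipse has a_t = (r₁ + r₂)/2 = 26901.5 km.
Circular speed at r = 8093 km: v_c = √(μ/r) = 1.9228 km/s.
Transfer-orbit speed at the same r (vis-viva, a = a_t): v_t = √[μ(2/r − 1/a_t)] = 2.5064 km/s.
Δv₁ = |v_t − v_c| = |2.5064 − 1.9228| = 0.5836 km/s.

Δv₁ = 0.5836 km/s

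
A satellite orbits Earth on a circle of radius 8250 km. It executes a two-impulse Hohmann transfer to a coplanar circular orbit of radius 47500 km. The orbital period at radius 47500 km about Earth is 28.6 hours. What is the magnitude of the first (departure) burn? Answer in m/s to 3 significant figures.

Δv₁ = 2120 m/s

From Kepler's third law T² = 4π²r³/μ at r = 47500 km, T = 28.6 hours = 28.6 × 3600 s = 1.0296×10^5 s: μ = 4π²r³/T² = 3.99120×10^5 km³/s².
Semi-major axis of the transfer orbit: a_t = (8250 + 47500)/2 = 27875 km.
Circular speed at r = 8250 km: v_c = √(μ/r) = 6.9554 km/s.
Vis-viva on the transfer ellipse at r = 8250 km gives v_t = √[μ(2/r − 1/a_t)] = 9.0795 km/s.
Δv₁ = |v_t − v_c| = |9.0795 − 6.9554| = 2.124 km/s.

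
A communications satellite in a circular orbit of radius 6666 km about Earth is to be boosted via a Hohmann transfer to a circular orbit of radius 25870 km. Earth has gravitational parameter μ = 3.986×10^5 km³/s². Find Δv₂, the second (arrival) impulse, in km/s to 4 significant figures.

Δv₂ = 1.413 km/s

The Hohmann ellipse has a_t = (r₁ + r₂)/2 = 16268 km.
On the circular orbit at r = 25870 km, v_c = √(μ/r) = 3.9253 km/s.
Vis-viva on the transfer ellipse at r = 25870 km gives v_t = √[μ(2/r − 1/a_t)] = 2.5127 km/s.
Δv₂ = |v_t − v_c| = |2.5127 − 3.9253| = 1.413 km/s.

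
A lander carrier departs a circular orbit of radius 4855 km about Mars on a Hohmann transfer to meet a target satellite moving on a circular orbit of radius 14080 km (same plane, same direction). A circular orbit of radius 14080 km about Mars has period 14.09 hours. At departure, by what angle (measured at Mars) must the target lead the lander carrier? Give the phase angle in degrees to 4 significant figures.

From Kepler's third law T² = 4π²r³/μ at r = 14080 km, T = 14.09 hours = 14.09 × 3600 s = 50724 s: μ = 4π²r³/T² = 42829.3 km³/s².
Semi-major axis of the transfer orbit: a_t = (4855 + 14080)/2 = 9467.5 km.
The half-period of the transfer ellipse is t = π√(a_t³/μ) = 13984 s.
Target angular speed ω₂ = √(μ/r₂³) = 1.2387×10^-4 rad/s.
Angle swept by the target during transfer: ω₂·t = 1.7322 rad = 99.25°.
The lander carrier traverses 180° on the transfer ellipse, so the target must lead by 180° − 99.25° = 80.75°.

φ = 80.75°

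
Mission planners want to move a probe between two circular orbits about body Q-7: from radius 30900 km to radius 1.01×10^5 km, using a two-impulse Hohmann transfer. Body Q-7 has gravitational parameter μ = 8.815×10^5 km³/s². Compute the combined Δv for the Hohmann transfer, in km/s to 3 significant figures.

Transfer-ellipse semi-major axis a_t = (r₁ + r₂)/2 = (30900 + 1.010×10^5)/2 = 65950 km.
At r₁ the circular-orbit speed is v₁ = √(μ/r₁) = 5.341 km/s.
On the transfer ellipse at r₁, v² = μ(2/r − 1/a) gives v_p = √[μ(2/r₁ − 1/a_t)] = 6.610 km/s.
First burn Δv₁ = |v_p − v₁| = 1.269 km/s.
Circular speed at r₂: v₂ = √(μ/r₂) = 2.9543 km/s.
Transfer-orbit speed at r₂: v_a = √[μ(2/r₂ − 1/a_t)] = 2.0222 km/s.
Second burn Δv₂ = |v₂ − v_a| = 0.9321 km/s.
Total Δv = Δv₁ + Δv₂ = 2.201 km/s.

Δv = 2.20 km/s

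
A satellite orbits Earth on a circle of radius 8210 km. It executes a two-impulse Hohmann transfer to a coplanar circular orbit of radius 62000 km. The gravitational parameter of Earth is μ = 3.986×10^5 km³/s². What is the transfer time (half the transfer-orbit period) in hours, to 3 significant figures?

Transfer-ellipse semi-major axis a_t = (r₁ + r₂)/2 = (8210 + 62000)/2 = 35105 km.
Transfer time t = π√(a_t³/μ) = π√((35105)³ / 3.986×10^5) = 32730 s.
Converting: 32730 s ÷ 3600 s/hour = 9.09 hours.

t = 9.09 hours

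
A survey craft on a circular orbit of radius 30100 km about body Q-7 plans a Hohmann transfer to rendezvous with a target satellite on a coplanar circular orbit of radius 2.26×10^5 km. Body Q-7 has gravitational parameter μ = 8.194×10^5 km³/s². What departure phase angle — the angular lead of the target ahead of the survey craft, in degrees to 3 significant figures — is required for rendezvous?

φ = 103°

Transfer-ellipse semi-major axis a_t = (r₁ + r₂)/2 = (30100 + 2.260×10^5)/2 = 1.2805×10^5 km.
The half-period of the transfer ellipse is t = π√(a_t³/μ) = 1.5903×10^5 s.
Target angular speed ω₂ = √(μ/r₂³) = 8.4253×10^-6 rad/s.
Angle swept by the target during transfer: ω₂·t = 1.3399 rad = 76.77°.
The survey craft traverses 180° on the transfer ellipse, so the target must lead by 180° − 76.77° = 103°.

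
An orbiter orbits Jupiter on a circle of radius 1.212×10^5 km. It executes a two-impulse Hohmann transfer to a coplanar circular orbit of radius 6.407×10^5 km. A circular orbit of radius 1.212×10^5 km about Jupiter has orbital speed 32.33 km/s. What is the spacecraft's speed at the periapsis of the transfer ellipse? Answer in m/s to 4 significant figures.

From the circular-orbit relation v² = μ/r at r = 1.212×10^5 km: μ = v²r = (32.33)² × 1.212×10^5 = 1.26682×10^8 km³/s².
The Hohmann ellipse has a_t = (r₁ + r₂)/2 = 3.8095×10^5 km.
At periapsis, r = 1.212×10^5 km.
From the vis-viva equation, v = √[μ(2/r − 1/a_t)] = 41.93 km/s.

v = 41930 m/s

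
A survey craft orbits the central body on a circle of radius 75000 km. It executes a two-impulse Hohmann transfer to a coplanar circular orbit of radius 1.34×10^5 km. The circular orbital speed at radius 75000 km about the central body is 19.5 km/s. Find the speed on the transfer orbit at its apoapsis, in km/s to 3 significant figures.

v = 12.4 km/s

From the circular-orbit relation v² = μ/r at r = 75000 km: μ = v²r = (19.5)² × 75000 = 2.85188×10^7 km³/s².
Transfer-ellipse semi-major axis a_t = (r₁ + r₂)/2 = (75000 + 1.340×10^5)/2 = 1.045×10^5 km.
The apoapsis of the transfer ellipse is at r = 1.340×10^5 km.
Applying v² = μ(2/r − 1/a_t): v = 12.36 km/s.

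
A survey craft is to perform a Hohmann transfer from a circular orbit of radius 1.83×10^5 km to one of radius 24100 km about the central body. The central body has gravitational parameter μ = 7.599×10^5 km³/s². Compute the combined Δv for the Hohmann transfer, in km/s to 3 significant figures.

Transfer-ellipse semi-major axis a_t = (r₁ + r₂)/2 = (1.830×10^5 + 24100)/2 = 1.0355×10^5 km.
Circular speed at r₁: v₁ = √(μ/r₁) = √(7.599×10^5/1.830×10^5) = 2.0378 km/s.
On the transfer ellipse at r₁, v² = μ(2/r − 1/a) gives v_a = √[μ(2/r₁ − 1/a_t)] = 0.98307 km/s.
First burn Δv₁ = |v_a − v₁| = 1.0547 km/s.
At r₂, v₂ = √(μ/r₂) = 5.61526 km/s.
Transfer-orbit speed at r₂: v_p = √[μ(2/r₂ − 1/a_t)] = 7.46483 km/s.
Second burn Δv₂ = |v₂ − v_p| = 1.8496 km/s.
Total Δv = Δv₁ + Δv₂ = 2.904 km/s.

Δv = 2.90 km/s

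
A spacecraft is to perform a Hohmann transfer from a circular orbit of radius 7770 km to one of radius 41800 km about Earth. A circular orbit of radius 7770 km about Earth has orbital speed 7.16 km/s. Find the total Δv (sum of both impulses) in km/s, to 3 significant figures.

Δv = 3.50 km/s

From the circular-orbit relation v² = μ/r at r = 7770 km: μ = v²r = (7.16)² × 7770 = 3.98334×10^5 km³/s².
The Hohmann ellipse has a_t = (r₁ + r₂)/2 = 24785 km.
At r₁ the circular-orbit speed is v₁ = √(μ/r₁) = 7.160 km/s.
Transfer-orbit speed at r₁ (v² = μ(2/r − 1/a)): v_p = √[μ(2/r₁ − 1/a_t)] = 9.298 km/s.
First burn Δv₁ = |v_p − v₁| = 2.138 km/s.
Circular speed at r₂: v₂ = √(μ/r₂) = 3.087 km/s.
Transfer-orbit speed at r₂: v_a = √[μ(2/r₂ − 1/a_t)] = 1.728 km/s.
Second burn Δv₂ = |v₂ − v_a| = 1.359 km/s.
Δv = Δv₁ + Δv₂ = 2.138 + 1.359 = 3.497 km/s.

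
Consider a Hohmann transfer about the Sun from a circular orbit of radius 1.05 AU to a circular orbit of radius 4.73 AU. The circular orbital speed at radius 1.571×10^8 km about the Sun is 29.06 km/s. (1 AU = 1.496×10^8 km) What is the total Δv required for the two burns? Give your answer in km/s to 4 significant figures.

From the circular-orbit relation v² = μ/r at r = 1.571×10^8 km: μ = v²r = (29.06)² × 1.571×10^8 = 1.32668×10^11 km³/s².
In km: r₁ = 1.05 × 1.496×10^8 = 1.5708×10^8 km; r₂ = 4.73 × 1.496×10^8 = 7.07608×10^8 km.
Semi-major axis of the transfer orbit: a_t = (1.5708×10^8 + 7.07608×10^8)/2 = 4.32344×10^8 km.
Circular speed at r₁: v₁ = √(μ/r₁) = √(1.32668×10^11/1.5708×10^8) = 29.062 km/s.
Transfer-orbit speed at r₁ (vis-viva equation): v_p = √[μ(2/r₁ − 1/a_t)] = 37.180 km/s.
First burn Δv₁ = |v_p − v₁| = 8.118 km/s.
Circular speed at r₂: v₂ = √(μ/r₂) = 13.6926 km/s.
Transfer-orbit speed at r₂: v_a = √[μ(2/r₂ − 1/a_t)] = 8.25340 km/s.
Second burn Δv₂ = |v₂ − v_a| = 5.439 km/s.
Δv = Δv₁ + Δv₂ = 8.118 + 5.439 = 13.56 km/s.

Δv = 13.56 km/s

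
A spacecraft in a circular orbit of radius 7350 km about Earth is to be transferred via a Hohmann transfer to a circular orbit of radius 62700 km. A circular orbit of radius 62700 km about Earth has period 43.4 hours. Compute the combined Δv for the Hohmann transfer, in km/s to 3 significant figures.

Δv = 3.86 km/s

From Kepler's third law T² = 4π²r³/μ at r = 62700 km, T = 43.4 hours = 43.4 × 3600 s = 1.5624×10^5 s: μ = 4π²r³/T² = 3.98637×10^5 km³/s².
Semi-major axis of the transfer orbit: a_t = (7350 + 62700)/2 = 35025 km.
Circular speed at r₁: v₁ = √(μ/r₁) = √(3.98637×10^5/7350) = 7.3645 km/s.
Transfer-orbit speed at r₁ (vis-viva equation): v_p = √[μ(2/r₁ − 1/a_t)] = 9.8535 km/s.
First burn Δv₁ = |v_p − v₁| = 2.489 km/s.
Circular speed at r₂: v₂ = √(μ/r₂) = 2.521 km/s.
Transfer-orbit speed at r₂: v_a = √[μ(2/r₂ − 1/a_t)] = 1.155 km/s.
Second burn Δv₂ = |v₂ − v_a| = 1.366 km/s.
Δv = Δv₁ + Δv₂ = 2.489 + 1.366 = 3.855 km/s.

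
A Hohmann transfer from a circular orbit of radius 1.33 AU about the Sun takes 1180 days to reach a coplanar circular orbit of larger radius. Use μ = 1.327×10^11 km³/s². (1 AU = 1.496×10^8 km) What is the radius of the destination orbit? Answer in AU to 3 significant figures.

In km: r₁ = 1.33 × 1.496×10^8 = 1.98968×10^8 km.
Transfer time t = 1180 days = 1.01952×10^8 s, and t = π√(a_t³/μ).
So a_t = (μ t²/π²)^(1/3) = (1.327×10^11 × (1.01952×10^8)² / π²)^(1/3) = 5.1894×10^8 km.
Since a_t = (r₁ + r₂)/2, r₂ = 2a_t − r₁ = 2×5.1894×10^8 − 1.98968×10^8 = 8.38912×10^8 km.
In AU: r₂ = 8.38912×10^8 / 1.496×10^8 = 5.61 AU.

r₂ = 5.61 AU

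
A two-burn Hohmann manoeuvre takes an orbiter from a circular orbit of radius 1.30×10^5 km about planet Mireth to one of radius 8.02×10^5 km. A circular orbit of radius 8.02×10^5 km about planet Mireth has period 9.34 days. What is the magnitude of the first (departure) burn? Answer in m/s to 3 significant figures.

From Kepler's third law T² = 4π²r³/μ at r = 8.02×10^5 km, T = 9.34 days = 9.34 × 86400 s = 8.06976×10^5 s: μ = 4π²r³/T² = 3.12724×10^7 km³/s².
Transfer-ellipse semi-major axis a_t = (r₁ + r₂)/2 = (1.300×10^5 + 8.020×10^5)/2 = 4.660×10^5 km.
Circular speed at r = 1.300×10^5 km: v_c = √(μ/r) = 15.510 km/s.
Transfer-orbit speed at the same r (vis-viva, a = a_t): v_t = √[μ(2/r − 1/a_t)] = 20.347 km/s.
Δv₁ = |v_t − v_c| = |20.347 − 15.510| = 4.837 km/s.

Δv₁ = 4840 m/s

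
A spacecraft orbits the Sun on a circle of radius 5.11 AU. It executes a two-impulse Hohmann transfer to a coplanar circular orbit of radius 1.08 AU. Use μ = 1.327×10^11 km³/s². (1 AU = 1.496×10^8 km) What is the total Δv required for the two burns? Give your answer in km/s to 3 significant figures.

Δv = 13.6 km/s

In km: r₁ = 5.11 × 1.496×10^8 = 7.64456×10^8 km; r₂ = 1.08 × 1.496×10^8 = 1.61568×10^8 km.
Semi-major axis of the transfer orbit: a_t = (7.64456×10^8 + 1.61568×10^8)/2 = 4.63012×10^8 km.
Circular speed at r₁: v₁ = √(μ/r₁) = √(1.327×10^11/7.64456×10^8) = 13.175 km/s.
Transfer-orbit speed at r₁ (vis-viva equation): v_a = √[μ(2/r₁ − 1/a_t)] = 7.7829 km/s.
First burn Δv₁ = |v_a − v₁| = 5.392 km/s.
Circular speed at r₂: v₂ = √(μ/r₂) = 28.659 km/s.
Transfer-orbit speed at r₂: v_p = √[μ(2/r₂ − 1/a_t)] = 36.825 km/s.
Second burn Δv₂ = |v₂ − v_p| = 8.166 km/s.
Δv = Δv₁ + Δv₂ = 5.392 + 8.166 = 13.56 km/s.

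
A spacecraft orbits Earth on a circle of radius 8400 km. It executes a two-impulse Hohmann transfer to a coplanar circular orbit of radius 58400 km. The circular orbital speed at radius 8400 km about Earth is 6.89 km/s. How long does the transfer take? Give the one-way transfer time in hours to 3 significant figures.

From the circular-orbit relation v² = μ/r at r = 8400 km: μ = v²r = (6.89)² × 8400 = 3.98766×10^5 km³/s².
The Hohmann ellipse has a_t = (r₁ + r₂)/2 = 33400 km.
Half the transfer-orbit period gives t = π√(a_t³/μ) = 30370 s.
Converting: 30370 s ÷ 3600 s/hour = 8.44 hours.

t = 8.44 hours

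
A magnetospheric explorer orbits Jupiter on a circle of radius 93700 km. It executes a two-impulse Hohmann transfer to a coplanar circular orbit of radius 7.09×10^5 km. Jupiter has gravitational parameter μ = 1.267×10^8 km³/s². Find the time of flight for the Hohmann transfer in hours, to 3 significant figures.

t = 19.7 hours

Semi-major axis of the transfer orbit: a_t = (93700 + 7.090×10^5)/2 = 4.0135×10^5 km.
By Kepler's third law the transfer-orbit period is T = 2π√(a_t³/μ), so t = T/2 = 70970 s.
Converting: 70970 s ÷ 3600 s/hour = 19.7 hours.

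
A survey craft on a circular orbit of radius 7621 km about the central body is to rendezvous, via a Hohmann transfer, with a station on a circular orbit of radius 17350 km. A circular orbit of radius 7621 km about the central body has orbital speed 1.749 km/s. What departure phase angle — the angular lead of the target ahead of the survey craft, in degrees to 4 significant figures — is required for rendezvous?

From the circular-orbit relation v² = μ/r at r = 7621 km: μ = v²r = (1.749)² × 7621 = 23312.6 km³/s².
Transfer-ellipse semi-major axis a_t = (r₁ + r₂)/2 = (7621 + 17350)/2 = 12485.5 km.
Transfer time t = π√(a_t³/μ) = 28705 s.
Target angular speed ω₂ = √(μ/r₂³) = 6.6811×10^-5 rad/s.
Angle swept by the target during transfer: ω₂·t = 1.9178 rad = 109.88°.
The survey craft traverses 180° on the transfer ellipse, so the target must lead by 180° − 109.88° = 70.12°.

φ = 70.12°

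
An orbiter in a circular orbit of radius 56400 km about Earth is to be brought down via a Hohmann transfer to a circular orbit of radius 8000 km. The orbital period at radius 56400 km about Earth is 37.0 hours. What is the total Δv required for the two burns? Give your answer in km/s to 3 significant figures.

Δv = 3.62 km/s

From Kepler's third law T² = 4π²r³/μ at r = 56400 km, T = 37.0 hours = 37.0 × 3600 s = 1.332×10^5 s: μ = 4π²r³/T² = 3.99198×10^5 km³/s².
The Hohmann ellipse has a_t = (r₁ + r₂)/2 = 32200 km.
Circular speed at r₁: v₁ = √(μ/r₁) = √(3.99198×10^5/56400) = 2.660 km/s.
Transfer-orbit speed at r₁ (v² = μ(2/r − 1/a)): v_a = √[μ(2/r₁ − 1/a_t)] = 1.326 km/s.
First burn Δv₁ = |v_a − v₁| = 1.334 km/s.
At r₂, v₂ = √(μ/r₂) = 7.064 km/s.
Transfer-orbit speed at r₂: v_p = √[μ(2/r₂ − 1/a_t)] = 9.349 km/s.
Second burn Δv₂ = |v₂ − v_p| = 2.285 km/s.
Δv = Δv₁ + Δv₂ = 1.334 + 2.285 = 3.619 km/s.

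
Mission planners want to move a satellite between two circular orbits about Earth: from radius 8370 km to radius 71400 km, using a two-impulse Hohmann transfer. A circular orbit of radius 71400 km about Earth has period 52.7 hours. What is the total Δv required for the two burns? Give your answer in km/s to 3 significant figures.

From Kepler's third law T² = 4π²r³/μ at r = 71400 km, T = 52.7 hours = 52.7 × 3600 s = 1.8972×10^5 s: μ = 4π²r³/T² = 3.99235×10^5 km³/s².
Transfer-ellipse semi-major axis a_t = (r₁ + r₂)/2 = (8370 + 71400)/2 = 39885 km.
At r₁ the circular-orbit speed is v₁ = √(μ/r₁) = 6.90639 km/s.
On the transfer ellipse at r₁, vis-viva equation gives v_p = √[μ(2/r₁ − 1/a_t)] = 9.24050 km/s.
First burn Δv₁ = |v_p − v₁| = 2.33411 km/s.
At r₂, v₂ = √(μ/r₂) = 2.3646 km/s.
Transfer-orbit speed at r₂: v_a = √[μ(2/r₂ − 1/a_t)] = 1.0832 km/s.
Second burn Δv₂ = |v₂ − v_a| = 1.28140 km/s.
Total Δv = Δv₁ + Δv₂ = 3.616 km/s.

Δv = 3.62 km/s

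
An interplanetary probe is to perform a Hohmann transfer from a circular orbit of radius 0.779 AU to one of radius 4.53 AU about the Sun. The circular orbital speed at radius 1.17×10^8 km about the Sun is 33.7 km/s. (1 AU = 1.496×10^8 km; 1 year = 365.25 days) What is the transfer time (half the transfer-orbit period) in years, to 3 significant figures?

From the circular-orbit relation v² = μ/r at r = 1.17×10^8 km: μ = v²r = (33.7)² × 1.17×10^8 = 1.32876×10^11 km³/s².
In km: r₁ = 0.779 × 1.496×10^8 = 1.165384×10^8 km; r₂ = 4.53 × 1.496×10^8 = 6.77688×10^8 km.
Semi-major axis of the transfer orbit: a_t = (1.165384×10^8 + 6.77688×10^8)/2 = 3.971132×10^8 km.
By Kepler's third law the transfer-orbit period is T = 2π√(a_t³/μ), so t = T/2 = 6.820×10^7 s.
Converting: 6.820×10^7 s ÷ 3.15576×10^7 s/year (365.25 × 86400) = 2.16 years.

t = 2.16 years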